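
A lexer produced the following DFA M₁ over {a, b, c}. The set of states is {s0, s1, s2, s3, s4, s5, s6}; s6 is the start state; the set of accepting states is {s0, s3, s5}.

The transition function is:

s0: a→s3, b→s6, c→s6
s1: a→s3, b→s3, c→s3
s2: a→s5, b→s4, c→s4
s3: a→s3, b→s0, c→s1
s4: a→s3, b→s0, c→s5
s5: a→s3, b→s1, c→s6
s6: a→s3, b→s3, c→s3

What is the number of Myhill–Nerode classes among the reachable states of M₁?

Reachable states from the start: {s0,s1,s3,s6}. Unreachable: {s2,s4,s5} — drop them.
Start with accepting vs non-accepting: {s0,s3} | {s1,s6}.
Refine {s0,s3} on symbol b: members go to different blocks, giving {s0} and {s3}.
Stable partition: {s0} | {s1,s6} | {s3} — 3 equivalence classes.

3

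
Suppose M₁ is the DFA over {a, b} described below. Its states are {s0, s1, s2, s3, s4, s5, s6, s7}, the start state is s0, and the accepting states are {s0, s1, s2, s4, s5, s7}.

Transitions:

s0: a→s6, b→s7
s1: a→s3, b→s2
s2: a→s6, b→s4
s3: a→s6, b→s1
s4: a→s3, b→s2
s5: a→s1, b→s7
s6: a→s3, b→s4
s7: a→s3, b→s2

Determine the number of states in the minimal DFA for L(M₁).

2

Reachable states from the start: {s0,s1,s2,s3,s4,s6,s7}. Unreachable: {s5} — drop them.
P0 = {s0,s1,s2,s4,s7} | {s3,s6}.
The partition is now stable with 2 blocks: {s0,s1,s2,s4,s7} | {s3,s6}.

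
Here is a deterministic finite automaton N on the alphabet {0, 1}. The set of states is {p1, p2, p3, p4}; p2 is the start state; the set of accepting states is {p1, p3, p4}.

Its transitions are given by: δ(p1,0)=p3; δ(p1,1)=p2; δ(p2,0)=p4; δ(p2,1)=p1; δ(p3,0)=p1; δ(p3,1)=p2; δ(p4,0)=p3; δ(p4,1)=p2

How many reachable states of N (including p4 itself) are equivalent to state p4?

P0 = {p1,p3,p4} | {p2}.
The partition is now stable with 2 blocks: {p1,p3,p4} | {p2}.
State p4 belongs to the block {p1,p3,p4}, which has 3 states.

3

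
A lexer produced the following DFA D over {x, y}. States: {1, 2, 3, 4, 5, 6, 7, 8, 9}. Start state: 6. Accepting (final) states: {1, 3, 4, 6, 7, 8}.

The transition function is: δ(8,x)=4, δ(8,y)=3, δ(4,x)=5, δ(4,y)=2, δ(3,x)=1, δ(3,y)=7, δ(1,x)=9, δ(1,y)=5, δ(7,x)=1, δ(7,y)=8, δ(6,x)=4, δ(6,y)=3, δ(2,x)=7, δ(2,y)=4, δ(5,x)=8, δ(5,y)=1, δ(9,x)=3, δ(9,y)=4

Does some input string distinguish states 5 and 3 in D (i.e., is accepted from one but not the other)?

Every state is reachable, so we keep all 9.
P0 = {1,3,4,6,7,8} | {2,5,9}.
On input x, block {1,3,4,6,7,8} splits into {3,6,7,8} and {1,4}.
Stable partition: {3,6,7,8} | {2,5,9} | {1,4} — 3 equivalence classes.
5 and 3 end up in different blocks, so they are distinguishable. For instance, the string 'ε' is accepted from only 3.

Yes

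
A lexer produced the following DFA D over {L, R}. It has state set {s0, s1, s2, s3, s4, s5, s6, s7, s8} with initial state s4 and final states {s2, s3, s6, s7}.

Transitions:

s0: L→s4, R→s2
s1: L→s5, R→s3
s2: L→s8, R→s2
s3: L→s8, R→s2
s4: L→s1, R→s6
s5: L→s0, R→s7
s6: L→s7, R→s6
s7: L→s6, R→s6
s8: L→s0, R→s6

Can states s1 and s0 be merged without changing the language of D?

Start with accepting vs non-accepting: {s2,s3,s6,s7} | {s0,s1,s4,s5,s8}.
On input L, block {s2,s3,s6,s7} splits into {s2,s3} and {s6,s7}.
Split {s0,s1,s4,s5,s8} by δ(·,R) → {s4,s5,s8} and {s0,s1}.
Stable partition: {s2,s3} | {s4,s5,s8} | {s6,s7} | {s0,s1} — 4 equivalence classes.
s1 and s0 lie in the same block of the stable partition, so they are equivalent — no string distinguishes them.

Yes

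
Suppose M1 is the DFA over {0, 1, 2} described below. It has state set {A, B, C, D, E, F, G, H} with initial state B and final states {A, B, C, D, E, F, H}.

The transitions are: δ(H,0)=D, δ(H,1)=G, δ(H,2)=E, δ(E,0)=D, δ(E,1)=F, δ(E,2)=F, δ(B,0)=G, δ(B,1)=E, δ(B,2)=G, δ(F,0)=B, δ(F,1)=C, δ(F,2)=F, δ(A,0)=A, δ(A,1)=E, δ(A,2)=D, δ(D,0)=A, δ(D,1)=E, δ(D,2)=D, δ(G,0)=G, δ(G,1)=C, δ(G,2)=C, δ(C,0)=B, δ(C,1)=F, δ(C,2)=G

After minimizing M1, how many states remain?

States {H} cannot be reached from the start state, so discard them.
Start with accepting vs non-accepting: {A,B,C,D,E,F} | {G}.
On input 0, block {A,B,C,D,E,F} splits into {A,C,D,E,F} and {B}.
On input 0, block {A,C,D,E,F} splits into {A,D,E} and {C,F}.
Split {A,D,E} by δ(·,1) → {A,D} and {E}.
Split {C,F} by δ(·,2) → {C} and {F}.
Stable partition: {A,D} | {G} | {B} | {C} | {E} | {F} — 6 equivalence classes.

6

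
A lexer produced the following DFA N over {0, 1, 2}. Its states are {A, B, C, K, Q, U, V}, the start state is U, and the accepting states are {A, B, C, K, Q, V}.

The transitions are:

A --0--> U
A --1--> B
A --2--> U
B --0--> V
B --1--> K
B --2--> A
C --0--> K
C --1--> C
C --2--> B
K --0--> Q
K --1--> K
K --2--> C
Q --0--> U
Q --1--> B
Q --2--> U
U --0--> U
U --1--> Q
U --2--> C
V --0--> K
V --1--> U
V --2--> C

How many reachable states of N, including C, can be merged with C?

1

All states are reachable from the start state.
P0 = {A,B,C,K,Q,V} | {U}.
Split {A,B,C,K,Q,V} by δ(·,0) → {B,C,K,V} and {A,Q}.
On input 0, block {B,C,K,V} splits into {B,C,V} and {K}.
Refine {B,C,V} on symbol 0: members go to different blocks, giving {C,V} and {B}.
Split {C,V} by δ(·,1) → {C} and {V}.
The partition is now stable with 6 blocks: {C} | {U} | {A,Q} | {K} | {B} | {V}.
State C belongs to the block {C}, which has 1 states.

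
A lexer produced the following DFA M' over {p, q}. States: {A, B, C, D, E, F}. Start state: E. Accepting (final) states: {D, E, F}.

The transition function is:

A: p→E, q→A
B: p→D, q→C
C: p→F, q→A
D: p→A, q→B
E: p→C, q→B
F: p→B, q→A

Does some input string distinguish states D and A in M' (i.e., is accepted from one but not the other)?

Yes

All states are reachable from the start state.
Start with accepting vs non-accepting: {D,E,F} | {A,B,C}.
Stable partition: {D,E,F} | {A,B,C} — 2 equivalence classes.
D and A end up in different blocks, so they are distinguishable. For instance, the string 'ε' is accepted from only D.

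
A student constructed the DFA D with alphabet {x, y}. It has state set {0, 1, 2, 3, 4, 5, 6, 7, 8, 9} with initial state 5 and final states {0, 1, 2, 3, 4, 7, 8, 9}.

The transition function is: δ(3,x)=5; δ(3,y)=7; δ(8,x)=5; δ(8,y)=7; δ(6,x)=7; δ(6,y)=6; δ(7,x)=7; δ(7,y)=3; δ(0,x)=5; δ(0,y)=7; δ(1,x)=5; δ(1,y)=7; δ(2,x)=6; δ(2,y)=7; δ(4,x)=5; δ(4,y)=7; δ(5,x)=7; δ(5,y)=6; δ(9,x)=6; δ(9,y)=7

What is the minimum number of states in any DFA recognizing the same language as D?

States {0,1,2,4,8,9} cannot be reached from the start state, so discard them.
P0 = {3,7} | {5,6}.
Refine {3,7} on symbol x: members go to different blocks, giving {3} and {7}.
No further refinement is possible. Final partition (3 blocks): {3} | {5,6} | {7}.

3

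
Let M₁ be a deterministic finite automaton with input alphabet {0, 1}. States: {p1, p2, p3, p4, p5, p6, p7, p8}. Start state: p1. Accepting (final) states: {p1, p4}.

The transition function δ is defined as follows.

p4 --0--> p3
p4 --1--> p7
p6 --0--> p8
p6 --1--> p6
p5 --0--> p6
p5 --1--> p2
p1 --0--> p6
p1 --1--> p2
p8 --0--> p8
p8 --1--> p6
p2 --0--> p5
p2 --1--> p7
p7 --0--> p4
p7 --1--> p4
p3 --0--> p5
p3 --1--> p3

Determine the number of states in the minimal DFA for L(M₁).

Every state is reachable, so we keep all 8.
Start with accepting vs non-accepting: {p1,p4} | {p2,p3,p5,p6,p7,p8}.
On input 0, block {p2,p3,p5,p6,p7,p8} splits into {p2,p3,p5,p6,p8} and {p7}.
Refine {p1,p4} on symbol 1: members go to different blocks, giving {p1} and {p4}.
On input 1, block {p2,p3,p5,p6,p8} splits into {p3,p5,p6,p8} and {p2}.
On input 1, block {p3,p5,p6,p8} splits into {p3,p6,p8} and {p5}.
On input 0, block {p3,p6,p8} splits into {p6,p8} and {p3}.
Stable partition: {p1} | {p6,p8} | {p7} | {p4} | {p2} | {p5} | {p3} — 7 equivalence classes.

7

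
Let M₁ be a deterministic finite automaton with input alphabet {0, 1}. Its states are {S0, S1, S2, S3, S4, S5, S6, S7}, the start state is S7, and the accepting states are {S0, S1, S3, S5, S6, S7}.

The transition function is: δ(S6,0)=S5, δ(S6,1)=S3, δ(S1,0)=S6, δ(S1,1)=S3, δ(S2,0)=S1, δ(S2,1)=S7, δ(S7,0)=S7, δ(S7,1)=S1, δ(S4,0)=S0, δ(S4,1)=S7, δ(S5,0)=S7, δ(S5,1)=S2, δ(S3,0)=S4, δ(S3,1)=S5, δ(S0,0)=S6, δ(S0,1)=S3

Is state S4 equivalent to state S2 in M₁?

All states are reachable from the start state.
Start with accepting vs non-accepting: {S0,S1,S3,S5,S6,S7} | {S2,S4}.
Refine {S0,S1,S3,S5,S6,S7} on symbol 0: members go to different blocks, giving {S0,S1,S5,S6,S7} and {S3}.
Refine {S0,S1,S5,S6,S7} on symbol 1: members go to different blocks, giving {S0,S1,S6} and {S5} and {S7}.
Split {S0,S1,S6} by δ(·,0) → {S0,S1} and {S6}.
The partition is now stable with 6 blocks: {S0,S1} | {S2,S4} | {S3} | {S5} | {S7} | {S6}.
S4 and S2 lie in the same block of the stable partition, so they are equivalent — no string distinguishes them.

Yes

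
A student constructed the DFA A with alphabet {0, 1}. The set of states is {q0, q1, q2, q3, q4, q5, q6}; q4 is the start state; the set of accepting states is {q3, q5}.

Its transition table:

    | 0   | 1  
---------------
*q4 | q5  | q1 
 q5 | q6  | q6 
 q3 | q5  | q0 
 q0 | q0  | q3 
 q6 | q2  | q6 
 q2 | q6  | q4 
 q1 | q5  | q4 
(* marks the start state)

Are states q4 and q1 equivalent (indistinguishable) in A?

Yes

First remove the unreachable states {q0,q3}; 5 states remain.
Start with accepting vs non-accepting: {q5} | {q1,q2,q4,q6}.
On input 0, block {q1,q2,q4,q6} splits into {q1,q4} and {q2,q6}.
Refine {q2,q6} on symbol 1: members go to different blocks, giving {q2} and {q6}.
No further refinement is possible. Final partition (4 blocks): {q5} | {q1,q4} | {q2} | {q6}.
q4 and q1 lie in the same block of the stable partition, so they are equivalent — no string distinguishes them.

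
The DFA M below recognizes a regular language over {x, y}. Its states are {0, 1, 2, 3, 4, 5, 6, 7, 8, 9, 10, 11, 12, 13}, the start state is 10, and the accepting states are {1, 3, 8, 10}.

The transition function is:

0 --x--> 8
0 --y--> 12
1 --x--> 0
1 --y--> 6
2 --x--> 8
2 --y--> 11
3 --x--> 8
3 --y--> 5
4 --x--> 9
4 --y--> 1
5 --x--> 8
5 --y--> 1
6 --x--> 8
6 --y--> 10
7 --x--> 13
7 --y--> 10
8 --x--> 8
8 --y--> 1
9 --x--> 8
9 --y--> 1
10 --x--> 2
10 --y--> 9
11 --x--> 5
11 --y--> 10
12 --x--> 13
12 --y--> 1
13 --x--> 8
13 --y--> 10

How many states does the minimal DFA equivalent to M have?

5

States {3,4,7} cannot be reached from the start state, so discard them.
Initial partition by acceptance: {1,8,10} | {0,2,5,6,9,11,12,13}.
Split {1,8,10} by δ(·,x) → {1,10} and {8}.
Refine {0,2,5,6,9,11,12,13} on symbol x: members go to different blocks, giving {0,2,5,6,9,13} and {11,12}.
Split {0,2,5,6,9,13} by δ(·,y) → {5,6,9,13} and {0,2}.
No further refinement is possible. Final partition (5 blocks): {1,10} | {5,6,9,13} | {8} | {11,12} | {0,2}.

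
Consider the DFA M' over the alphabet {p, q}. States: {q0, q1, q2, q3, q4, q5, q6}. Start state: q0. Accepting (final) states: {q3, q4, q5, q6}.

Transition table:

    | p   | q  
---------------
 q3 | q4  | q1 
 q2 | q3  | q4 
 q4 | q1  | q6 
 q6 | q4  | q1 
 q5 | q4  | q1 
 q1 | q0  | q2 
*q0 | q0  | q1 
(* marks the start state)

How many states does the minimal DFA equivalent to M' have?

5

First remove the unreachable states {q5}; 6 states remain.
P0 = {q3,q4,q6} | {q0,q1,q2}.
Split {q3,q4,q6} by δ(·,p) → {q3,q6} and {q4}.
On input p, block {q0,q1,q2} splits into {q0,q1} and {q2}.
Split {q0,q1} by δ(·,q) → {q0} and {q1}.
Stable partition: {q3,q6} | {q0} | {q4} | {q2} | {q1} — 5 equivalence classes.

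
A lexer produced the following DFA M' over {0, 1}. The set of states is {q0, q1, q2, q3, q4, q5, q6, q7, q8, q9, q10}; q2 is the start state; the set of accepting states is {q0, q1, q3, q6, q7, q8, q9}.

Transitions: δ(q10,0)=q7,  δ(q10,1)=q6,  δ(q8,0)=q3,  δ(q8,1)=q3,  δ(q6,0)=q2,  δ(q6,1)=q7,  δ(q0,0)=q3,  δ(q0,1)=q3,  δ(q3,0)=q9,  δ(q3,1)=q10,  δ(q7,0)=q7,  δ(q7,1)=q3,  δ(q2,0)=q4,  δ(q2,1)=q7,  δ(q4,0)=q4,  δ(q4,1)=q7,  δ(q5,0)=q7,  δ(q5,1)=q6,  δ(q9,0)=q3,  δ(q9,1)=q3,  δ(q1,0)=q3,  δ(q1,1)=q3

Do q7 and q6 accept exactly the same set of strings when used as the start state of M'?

No

States {q0,q1,q5,q8} cannot be reached from the start state, so discard them.
Initial partition by acceptance: {q3,q6,q7,q9} | {q2,q4,q10}.
Split {q3,q6,q7,q9} by δ(·,0) → {q3,q7,q9} and {q6}.
On input 1, block {q3,q7,q9} splits into {q7,q9} and {q3}.
Refine {q7,q9} on symbol 0: members go to different blocks, giving {q7} and {q9}.
Split {q2,q4,q10} by δ(·,0) → {q2,q4} and {q10}.
Stable partition: {q7} | {q2,q4} | {q6} | {q3} | {q9} | {q10} — 6 equivalence classes.
q7 and q6 end up in different blocks, so they are distinguishable. For instance, the string '0' is accepted from only q7.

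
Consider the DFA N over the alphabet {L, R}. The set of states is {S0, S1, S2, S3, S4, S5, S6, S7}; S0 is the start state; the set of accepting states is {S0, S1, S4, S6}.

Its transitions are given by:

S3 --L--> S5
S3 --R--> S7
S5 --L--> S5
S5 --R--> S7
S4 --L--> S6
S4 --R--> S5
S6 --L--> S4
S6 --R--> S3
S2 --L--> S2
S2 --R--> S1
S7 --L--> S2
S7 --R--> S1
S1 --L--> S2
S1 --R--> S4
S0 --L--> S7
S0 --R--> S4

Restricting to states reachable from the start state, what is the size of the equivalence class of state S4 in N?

2

Every state is reachable, so we keep all 8.
Initial partition by acceptance: {S0,S1,S4,S6} | {S2,S3,S5,S7}.
Split {S0,S1,S4,S6} by δ(·,L) → {S0,S1} and {S4,S6}.
On input R, block {S2,S3,S5,S7} splits into {S2,S7} and {S3,S5}.
No further refinement is possible. Final partition (4 blocks): {S0,S1} | {S2,S7} | {S4,S6} | {S3,S5}.
State S4 belongs to the block {S4,S6}, which has 2 states.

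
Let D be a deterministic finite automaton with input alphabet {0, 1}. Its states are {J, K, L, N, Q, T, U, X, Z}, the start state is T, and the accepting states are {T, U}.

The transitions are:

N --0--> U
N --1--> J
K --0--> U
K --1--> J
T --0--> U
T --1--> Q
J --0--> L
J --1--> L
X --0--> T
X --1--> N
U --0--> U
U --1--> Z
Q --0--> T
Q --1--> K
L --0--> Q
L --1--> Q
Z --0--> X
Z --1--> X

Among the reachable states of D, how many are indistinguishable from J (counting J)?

All states are reachable from the start state.
Initial partition by acceptance: {T,U} | {J,K,L,N,Q,X,Z}.
Refine {J,K,L,N,Q,X,Z} on symbol 0: members go to different blocks, giving {K,N,Q,X} and {J,L,Z}.
Refine {T,U} on symbol 1: members go to different blocks, giving {U} and {T}.
On input 0, block {K,N,Q,X} splits into {Q,X} and {K,N}.
Refine {J,L,Z} on symbol 0: members go to different blocks, giving {L,Z} and {J}.
The partition is now stable with 6 blocks: {U} | {Q,X} | {L,Z} | {T} | {K,N} | {J}.
The equivalence class containing J is {J}, of size 1.

1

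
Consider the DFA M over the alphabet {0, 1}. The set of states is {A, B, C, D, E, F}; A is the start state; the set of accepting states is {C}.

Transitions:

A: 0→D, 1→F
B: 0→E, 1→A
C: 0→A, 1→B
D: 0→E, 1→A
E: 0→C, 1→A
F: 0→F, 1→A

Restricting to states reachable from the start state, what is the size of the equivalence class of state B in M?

2

Initial partition by acceptance: {C} | {A,B,D,E,F}.
Refine {A,B,D,E,F} on symbol 0: members go to different blocks, giving {A,B,D,F} and {E}.
Refine {A,B,D,F} on symbol 0: members go to different blocks, giving {A,F} and {B,D}.
Refine {A,F} on symbol 0: members go to different blocks, giving {A} and {F}.
The partition is now stable with 5 blocks: {C} | {A} | {E} | {B,D} | {F}.
State B belongs to the block {B,D}, which has 2 states.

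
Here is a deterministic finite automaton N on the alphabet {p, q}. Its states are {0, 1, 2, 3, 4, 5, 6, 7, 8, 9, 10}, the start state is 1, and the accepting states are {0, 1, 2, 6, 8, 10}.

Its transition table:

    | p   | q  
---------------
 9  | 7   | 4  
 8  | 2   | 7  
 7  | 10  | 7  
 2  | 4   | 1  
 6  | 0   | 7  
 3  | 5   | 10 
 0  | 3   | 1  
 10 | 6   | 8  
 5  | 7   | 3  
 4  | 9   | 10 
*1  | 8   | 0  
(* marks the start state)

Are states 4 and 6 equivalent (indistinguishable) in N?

All states are reachable from the start state.
Initial partition by acceptance: {0,1,2,6,8,10} | {3,4,5,7,9}.
Split {0,1,2,6,8,10} by δ(·,p) → {1,6,8,10} and {0,2}.
Split {1,6,8,10} by δ(·,p) → {1,10} and {6,8}.
Split {1,10} by δ(·,q) → {1} and {10}.
Split {3,4,5,7,9} by δ(·,p) → {3,4,5,9} and {7}.
On input p, block {3,4,5,9} splits into {3,4} and {5,9}.
No further refinement is possible. Final partition (7 blocks): {1} | {3,4} | {0,2} | {6,8} | {10} | {7} | {5,9}.
4 and 6 end up in different blocks, so they are distinguishable. For instance, the string 'ε' is accepted from only 6.

No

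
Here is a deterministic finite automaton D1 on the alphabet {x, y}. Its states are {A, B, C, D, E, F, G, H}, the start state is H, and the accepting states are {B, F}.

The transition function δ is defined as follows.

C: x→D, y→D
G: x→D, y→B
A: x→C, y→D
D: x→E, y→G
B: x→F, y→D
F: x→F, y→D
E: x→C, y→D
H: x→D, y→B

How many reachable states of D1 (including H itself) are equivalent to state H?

First remove the unreachable states {A}; 7 states remain.
Start with accepting vs non-accepting: {B,F} | {C,D,E,G,H}.
On input y, block {C,D,E,G,H} splits into {C,D,E} and {G,H}.
Split {C,D,E} by δ(·,y) → {C,E} and {D}.
On input x, block {C,E} splits into {C} and {E}.
Stable partition: {B,F} | {C} | {G,H} | {D} | {E} — 5 equivalence classes.
The equivalence class containing H is {G,H}, of size 2.

2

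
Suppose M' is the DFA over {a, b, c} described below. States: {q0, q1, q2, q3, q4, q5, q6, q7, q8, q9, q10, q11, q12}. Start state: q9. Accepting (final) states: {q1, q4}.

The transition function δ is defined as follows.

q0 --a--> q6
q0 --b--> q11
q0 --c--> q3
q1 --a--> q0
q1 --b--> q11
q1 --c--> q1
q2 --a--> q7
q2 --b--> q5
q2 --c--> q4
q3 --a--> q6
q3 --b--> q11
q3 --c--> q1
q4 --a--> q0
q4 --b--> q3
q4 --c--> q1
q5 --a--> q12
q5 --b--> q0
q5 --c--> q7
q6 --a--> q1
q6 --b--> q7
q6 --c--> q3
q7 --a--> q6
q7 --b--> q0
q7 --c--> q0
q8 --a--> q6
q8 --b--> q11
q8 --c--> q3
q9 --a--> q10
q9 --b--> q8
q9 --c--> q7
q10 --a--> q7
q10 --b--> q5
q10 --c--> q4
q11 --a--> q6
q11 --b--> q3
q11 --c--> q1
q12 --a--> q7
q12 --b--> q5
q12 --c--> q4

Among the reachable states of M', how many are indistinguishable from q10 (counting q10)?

2

Reachable states from the start: {q0,q1,q3,q4,q5,q6,q7,q8,q9,q10,q11,q12}. Unreachable: {q2} — drop them.
Start with accepting vs non-accepting: {q1,q4} | {q0,q3,q5,q6,q7,q8,q9,q10,q11,q12}.
Split {q0,q3,q5,q6,q7,q8,q9,q10,q11,q12} by δ(·,a) → {q0,q3,q5,q7,q8,q9,q10,q11,q12} and {q6}.
On input a, block {q0,q3,q5,q7,q8,q9,q10,q11,q12} splits into {q0,q3,q7,q8,q11} and {q5,q9,q10,q12}.
Split {q0,q3,q7,q8,q11} by δ(·,c) → {q0,q7,q8} and {q3,q11}.
Refine {q0,q7,q8} on symbol b: members go to different blocks, giving {q0,q8} and {q7}.
Split {q5,q9,q10,q12} by δ(·,a) → {q5,q9} and {q10,q12}.
No further refinement is possible. Final partition (7 blocks): {q1,q4} | {q0,q8} | {q6} | {q5,q9} | {q3,q11} | {q7} | {q10,q12}.
State q10 belongs to the block {q10,q12}, which has 2 states.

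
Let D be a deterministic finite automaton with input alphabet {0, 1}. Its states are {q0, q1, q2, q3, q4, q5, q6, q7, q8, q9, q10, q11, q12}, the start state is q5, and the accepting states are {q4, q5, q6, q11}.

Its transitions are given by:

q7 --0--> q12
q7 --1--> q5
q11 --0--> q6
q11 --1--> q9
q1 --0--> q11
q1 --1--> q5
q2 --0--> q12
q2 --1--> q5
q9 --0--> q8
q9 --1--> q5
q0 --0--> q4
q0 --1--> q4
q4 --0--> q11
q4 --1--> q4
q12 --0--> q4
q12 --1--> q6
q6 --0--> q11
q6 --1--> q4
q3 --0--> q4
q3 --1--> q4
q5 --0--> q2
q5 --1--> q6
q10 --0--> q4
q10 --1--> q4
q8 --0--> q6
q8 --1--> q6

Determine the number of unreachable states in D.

5

Starting at q5 and following transitions, the reachable set is {q2, q4, q5, q6, q8, q9, q11, q12}. That leaves q0, q1, q3, q7, q10 unreachable — 5 in total.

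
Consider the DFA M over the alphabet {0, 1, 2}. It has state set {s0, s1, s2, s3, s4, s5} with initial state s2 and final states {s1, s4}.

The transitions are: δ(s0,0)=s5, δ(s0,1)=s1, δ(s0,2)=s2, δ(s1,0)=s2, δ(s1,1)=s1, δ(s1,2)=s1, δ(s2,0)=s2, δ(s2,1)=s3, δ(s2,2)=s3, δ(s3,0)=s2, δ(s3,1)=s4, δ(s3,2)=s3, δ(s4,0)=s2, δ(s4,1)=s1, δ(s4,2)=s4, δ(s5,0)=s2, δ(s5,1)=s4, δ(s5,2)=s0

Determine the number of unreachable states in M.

2

No path from s2 leads to s0, s5; the other 4 states are all reachable.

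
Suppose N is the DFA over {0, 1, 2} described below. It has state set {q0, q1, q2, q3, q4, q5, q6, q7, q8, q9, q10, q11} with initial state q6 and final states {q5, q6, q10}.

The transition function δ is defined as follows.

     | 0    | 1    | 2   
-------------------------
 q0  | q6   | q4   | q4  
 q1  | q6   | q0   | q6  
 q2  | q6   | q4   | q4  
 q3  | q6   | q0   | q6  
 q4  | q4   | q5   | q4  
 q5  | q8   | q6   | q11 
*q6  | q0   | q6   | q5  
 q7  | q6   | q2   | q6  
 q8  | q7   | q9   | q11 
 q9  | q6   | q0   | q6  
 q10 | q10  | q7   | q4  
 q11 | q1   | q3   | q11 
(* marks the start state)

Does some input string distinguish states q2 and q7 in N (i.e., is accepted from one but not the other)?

Reachable states from the start: {q0,q1,q2,q3,q4,q5,q6,q7,q8,q9,q11}. Unreachable: {q10} — drop them.
Initial partition by acceptance: {q5,q6} | {q0,q1,q2,q3,q4,q7,q8,q9,q11}.
Split {q5,q6} by δ(·,2) → {q5} and {q6}.
On input 0, block {q0,q1,q2,q3,q4,q7,q8,q9,q11} splits into {q0,q1,q2,q3,q7,q9} and {q4,q8,q11}.
Split {q0,q1,q2,q3,q7,q9} by δ(·,1) → {q1,q3,q7,q9} and {q0,q2}.
Split {q4,q8,q11} by δ(·,0) → {q8,q11} and {q4}.
Stable partition: {q5} | {q1,q3,q7,q9} | {q6} | {q8,q11} | {q0,q2} | {q4} — 6 equivalence classes.
q2 and q7 end up in different blocks, so they are distinguishable. For instance, the string '2' is accepted from only q7.

Yes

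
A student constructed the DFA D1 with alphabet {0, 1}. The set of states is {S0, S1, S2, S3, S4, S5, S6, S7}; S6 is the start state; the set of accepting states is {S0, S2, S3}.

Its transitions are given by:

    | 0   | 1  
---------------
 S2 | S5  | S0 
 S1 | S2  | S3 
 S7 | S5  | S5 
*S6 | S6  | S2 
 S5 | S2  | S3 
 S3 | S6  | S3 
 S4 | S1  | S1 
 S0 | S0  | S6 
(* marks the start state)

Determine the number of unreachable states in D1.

3

Starting at S6 and following transitions, the reachable set is {S0, S2, S3, S5, S6}. That leaves S1, S4, S7 unreachable — 3 in total.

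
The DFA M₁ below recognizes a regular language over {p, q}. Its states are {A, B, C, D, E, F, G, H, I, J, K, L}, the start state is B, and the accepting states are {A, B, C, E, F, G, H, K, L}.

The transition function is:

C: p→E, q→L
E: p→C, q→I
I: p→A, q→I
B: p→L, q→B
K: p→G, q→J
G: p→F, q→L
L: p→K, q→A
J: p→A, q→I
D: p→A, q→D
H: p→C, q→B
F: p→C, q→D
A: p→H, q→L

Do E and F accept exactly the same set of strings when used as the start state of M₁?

Yes

P0 = {A,B,C,E,F,G,H,K,L} | {D,I,J}.
Refine {A,B,C,E,F,G,H,K,L} on symbol q: members go to different blocks, giving {A,B,C,G,H,L} and {E,F,K}.
Split {A,B,C,G,H,L} by δ(·,p) → {A,B,H} and {C,G,L}.
On input p, block {A,B,H} splits into {B,H} and {A}.
On input q, block {C,G,L} splits into {C,G} and {L}.
Refine {B,H} on symbol p: members go to different blocks, giving {B} and {H}.
The partition is now stable with 7 blocks: {B} | {D,I,J} | {E,F,K} | {C,G} | {A} | {L} | {H}.
E and F lie in the same block of the stable partition, so they are equivalent — no string distinguishes them.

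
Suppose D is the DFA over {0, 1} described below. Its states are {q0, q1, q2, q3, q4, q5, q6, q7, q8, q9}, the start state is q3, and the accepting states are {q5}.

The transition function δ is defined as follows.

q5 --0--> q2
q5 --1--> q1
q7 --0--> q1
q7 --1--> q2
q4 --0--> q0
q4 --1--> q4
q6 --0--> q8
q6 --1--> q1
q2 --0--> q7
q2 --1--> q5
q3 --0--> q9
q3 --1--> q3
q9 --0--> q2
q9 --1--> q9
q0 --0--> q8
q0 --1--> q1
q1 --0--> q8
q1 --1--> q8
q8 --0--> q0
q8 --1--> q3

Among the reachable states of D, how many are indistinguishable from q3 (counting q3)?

1

First remove the unreachable states {q4,q6}; 8 states remain.
Initial partition by acceptance: {q5} | {q0,q1,q2,q3,q7,q8,q9}.
Refine {q0,q1,q2,q3,q7,q8,q9} on symbol 1: members go to different blocks, giving {q0,q1,q3,q7,q8,q9} and {q2}.
Split {q0,q1,q3,q7,q8,q9} by δ(·,0) → {q0,q1,q3,q7,q8} and {q9}.
Refine {q0,q1,q3,q7,q8} on symbol 0: members go to different blocks, giving {q0,q1,q7,q8} and {q3}.
Split {q0,q1,q7,q8} by δ(·,1) → {q0,q1} and {q7} and {q8}.
On input 1, block {q0,q1} splits into {q0} and {q1}.
The partition is now stable with 8 blocks: {q5} | {q0} | {q2} | {q9} | {q3} | {q7} | {q8} | {q1}.
State q3 belongs to the block {q3}, which has 1 states.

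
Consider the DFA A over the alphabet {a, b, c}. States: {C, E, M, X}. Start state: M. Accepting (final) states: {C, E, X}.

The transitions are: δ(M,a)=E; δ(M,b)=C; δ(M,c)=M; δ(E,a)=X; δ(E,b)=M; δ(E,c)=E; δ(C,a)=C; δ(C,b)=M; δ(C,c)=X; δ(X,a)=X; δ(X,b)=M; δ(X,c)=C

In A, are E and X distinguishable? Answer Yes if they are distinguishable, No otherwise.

All states are reachable from the start state.
P0 = {C,E,X} | {M}.
Stable partition: {C,E,X} | {M} — 2 equivalence classes.
E and X lie in the same block of the stable partition, so they are equivalent — no string distinguishes them.

No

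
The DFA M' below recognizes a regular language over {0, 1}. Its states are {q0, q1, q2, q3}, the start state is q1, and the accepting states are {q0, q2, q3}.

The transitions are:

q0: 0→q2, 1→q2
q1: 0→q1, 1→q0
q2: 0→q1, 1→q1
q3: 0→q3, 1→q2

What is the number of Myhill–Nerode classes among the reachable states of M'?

3

First remove the unreachable states {q3}; 3 states remain.
P0 = {q0,q2} | {q1}.
Refine {q0,q2} on symbol 0: members go to different blocks, giving {q0} and {q2}.
No further refinement is possible. Final partition (3 blocks): {q0} | {q1} | {q2}.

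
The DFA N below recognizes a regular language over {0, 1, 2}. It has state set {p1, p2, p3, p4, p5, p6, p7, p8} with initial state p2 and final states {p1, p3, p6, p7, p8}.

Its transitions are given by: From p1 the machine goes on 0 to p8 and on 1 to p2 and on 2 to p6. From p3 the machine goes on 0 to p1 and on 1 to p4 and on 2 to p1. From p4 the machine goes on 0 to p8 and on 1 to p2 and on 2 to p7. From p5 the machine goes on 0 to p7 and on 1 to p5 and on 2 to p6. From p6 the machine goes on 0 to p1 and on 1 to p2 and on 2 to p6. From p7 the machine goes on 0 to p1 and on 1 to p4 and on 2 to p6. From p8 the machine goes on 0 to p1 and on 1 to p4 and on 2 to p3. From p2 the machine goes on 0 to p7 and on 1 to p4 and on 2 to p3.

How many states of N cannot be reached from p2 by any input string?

BFS from p2 reaches {p1, p2, p3, p4, p6, p7, p8}; the 1 state(s) p5 are never visited.

1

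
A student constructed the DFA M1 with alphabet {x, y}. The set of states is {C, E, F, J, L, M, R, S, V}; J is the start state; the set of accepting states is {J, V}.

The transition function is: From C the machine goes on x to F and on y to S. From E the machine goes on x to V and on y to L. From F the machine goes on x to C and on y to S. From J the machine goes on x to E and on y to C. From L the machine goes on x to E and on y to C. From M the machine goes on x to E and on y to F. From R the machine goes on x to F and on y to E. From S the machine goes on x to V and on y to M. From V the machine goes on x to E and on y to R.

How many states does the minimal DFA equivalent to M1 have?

Every state is reachable, so we keep all 9.
Initial partition by acceptance: {J,V} | {C,E,F,L,M,R,S}.
Split {C,E,F,L,M,R,S} by δ(·,x) → {C,F,L,M,R} and {E,S}.
Split {C,F,L,M,R} by δ(·,x) → {C,F,R} and {L,M}.
The partition is now stable with 4 blocks: {J,V} | {C,F,R} | {E,S} | {L,M}.

4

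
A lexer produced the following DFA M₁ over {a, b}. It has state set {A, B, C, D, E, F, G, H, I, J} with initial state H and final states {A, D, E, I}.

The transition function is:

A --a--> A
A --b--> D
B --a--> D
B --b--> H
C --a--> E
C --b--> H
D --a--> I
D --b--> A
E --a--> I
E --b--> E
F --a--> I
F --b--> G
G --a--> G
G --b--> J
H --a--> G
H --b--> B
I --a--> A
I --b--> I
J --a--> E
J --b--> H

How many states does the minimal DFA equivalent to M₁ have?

First remove the unreachable states {C,F}; 8 states remain.
Initial partition by acceptance: {A,D,E,I} | {B,G,H,J}.
On input a, block {B,G,H,J} splits into {B,J} and {G,H}.
No further refinement is possible. Final partition (3 blocks): {A,D,E,I} | {B,J} | {G,H}.

3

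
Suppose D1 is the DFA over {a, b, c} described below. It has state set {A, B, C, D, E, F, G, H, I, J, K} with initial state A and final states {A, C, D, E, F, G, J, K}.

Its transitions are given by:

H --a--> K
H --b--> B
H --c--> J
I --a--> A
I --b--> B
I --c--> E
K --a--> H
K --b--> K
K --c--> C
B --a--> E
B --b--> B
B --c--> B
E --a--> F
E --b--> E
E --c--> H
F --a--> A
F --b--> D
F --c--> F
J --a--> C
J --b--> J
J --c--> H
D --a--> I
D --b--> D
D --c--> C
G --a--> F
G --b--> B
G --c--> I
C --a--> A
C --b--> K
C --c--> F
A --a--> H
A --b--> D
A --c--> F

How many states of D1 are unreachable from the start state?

1

No path from A leads to G; the other 10 states are all reachable.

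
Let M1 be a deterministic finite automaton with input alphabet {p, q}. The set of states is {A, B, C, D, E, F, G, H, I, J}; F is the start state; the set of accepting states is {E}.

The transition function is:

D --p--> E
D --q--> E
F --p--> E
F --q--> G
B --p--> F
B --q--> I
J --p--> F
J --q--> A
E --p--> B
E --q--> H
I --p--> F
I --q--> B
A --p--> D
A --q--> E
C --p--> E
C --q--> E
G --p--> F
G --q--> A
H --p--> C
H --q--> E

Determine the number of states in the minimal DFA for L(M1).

6

Reachable states from the start: {A,B,C,D,E,F,G,H,I}. Unreachable: {J} — drop them.
Initial partition by acceptance: {E} | {A,B,C,D,F,G,H,I}.
Refine {A,B,C,D,F,G,H,I} on symbol p: members go to different blocks, giving {A,B,G,H,I} and {C,D,F}.
Refine {A,B,G,H,I} on symbol q: members go to different blocks, giving {B,G,I} and {A,H}.
On input q, block {B,G,I} splits into {B,I} and {G}.
Split {C,D,F} by δ(·,q) → {C,D} and {F}.
The partition is now stable with 6 blocks: {E} | {B,I} | {C,D} | {A,H} | {G} | {F}.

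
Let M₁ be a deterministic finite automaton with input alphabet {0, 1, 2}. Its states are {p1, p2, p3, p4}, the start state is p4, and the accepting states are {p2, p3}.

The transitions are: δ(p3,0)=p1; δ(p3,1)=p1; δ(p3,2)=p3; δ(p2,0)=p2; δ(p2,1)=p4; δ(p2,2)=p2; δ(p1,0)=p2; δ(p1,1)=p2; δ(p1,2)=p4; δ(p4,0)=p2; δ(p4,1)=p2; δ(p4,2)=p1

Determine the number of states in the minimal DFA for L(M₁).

States {p3} cannot be reached from the start state, so discard them.
P0 = {p2} | {p1,p4}.
No further refinement is possible. Final partition (2 blocks): {p2} | {p1,p4}.

2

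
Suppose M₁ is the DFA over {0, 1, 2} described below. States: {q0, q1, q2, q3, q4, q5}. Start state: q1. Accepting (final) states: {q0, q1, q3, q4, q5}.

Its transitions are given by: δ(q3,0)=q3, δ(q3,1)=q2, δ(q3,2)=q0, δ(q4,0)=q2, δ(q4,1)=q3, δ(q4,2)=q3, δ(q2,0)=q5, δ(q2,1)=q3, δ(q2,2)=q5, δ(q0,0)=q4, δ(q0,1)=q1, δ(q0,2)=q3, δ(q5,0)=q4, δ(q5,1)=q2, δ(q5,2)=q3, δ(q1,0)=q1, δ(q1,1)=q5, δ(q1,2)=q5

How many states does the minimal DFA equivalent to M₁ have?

P0 = {q0,q1,q3,q4,q5} | {q2}.
Split {q0,q1,q3,q4,q5} by δ(·,0) → {q0,q1,q3,q5} and {q4}.
Refine {q0,q1,q3,q5} on symbol 0: members go to different blocks, giving {q0,q5} and {q1,q3}.
Refine {q0,q5} on symbol 1: members go to different blocks, giving {q0} and {q5}.
Refine {q1,q3} on symbol 1: members go to different blocks, giving {q1} and {q3}.
The partition is now stable with 6 blocks: {q0} | {q2} | {q4} | {q1} | {q5} | {q3}.

6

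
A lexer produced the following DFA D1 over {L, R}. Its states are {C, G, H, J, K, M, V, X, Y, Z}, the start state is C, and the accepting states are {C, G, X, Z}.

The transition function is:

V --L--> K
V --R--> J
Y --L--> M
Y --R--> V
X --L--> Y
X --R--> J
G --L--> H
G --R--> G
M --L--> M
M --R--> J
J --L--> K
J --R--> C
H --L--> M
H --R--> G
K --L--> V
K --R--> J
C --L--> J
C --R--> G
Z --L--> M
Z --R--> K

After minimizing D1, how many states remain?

3

States {X,Y,Z} cannot be reached from the start state, so discard them.
Start with accepting vs non-accepting: {C,G} | {H,J,K,M,V}.
On input R, block {H,J,K,M,V} splits into {K,M,V} and {H,J}.
Stable partition: {C,G} | {K,M,V} | {H,J} — 3 equivalence classes.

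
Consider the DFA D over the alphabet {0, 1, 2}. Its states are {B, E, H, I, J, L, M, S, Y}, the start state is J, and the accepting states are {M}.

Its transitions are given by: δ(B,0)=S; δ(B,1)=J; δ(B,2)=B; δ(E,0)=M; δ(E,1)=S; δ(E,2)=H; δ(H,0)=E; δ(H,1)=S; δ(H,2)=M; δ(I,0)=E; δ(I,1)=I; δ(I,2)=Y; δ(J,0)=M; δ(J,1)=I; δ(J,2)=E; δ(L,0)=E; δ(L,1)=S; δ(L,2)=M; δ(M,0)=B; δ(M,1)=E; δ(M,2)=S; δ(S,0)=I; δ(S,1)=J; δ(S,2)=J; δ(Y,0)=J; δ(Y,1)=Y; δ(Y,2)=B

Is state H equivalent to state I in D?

First remove the unreachable states {L}; 8 states remain.
P0 = {M} | {B,E,H,I,J,S,Y}.
Split {B,E,H,I,J,S,Y} by δ(·,0) → {B,H,I,S,Y} and {E,J}.
Split {B,H,I,S,Y} by δ(·,0) → {H,I,Y} and {B,S}.
Split {H,I,Y} by δ(·,1) → {I,Y} and {H}.
On input 2, block {I,Y} splits into {Y} and {I}.
Split {E,J} by δ(·,1) → {E} and {J}.
On input 0, block {B,S} splits into {S} and {B}.
No further refinement is possible. Final partition (8 blocks): {M} | {Y} | {E} | {S} | {H} | {I} | {J} | {B}.
H and I end up in different blocks, so they are distinguishable. For instance, the string '2' is accepted from only H.

No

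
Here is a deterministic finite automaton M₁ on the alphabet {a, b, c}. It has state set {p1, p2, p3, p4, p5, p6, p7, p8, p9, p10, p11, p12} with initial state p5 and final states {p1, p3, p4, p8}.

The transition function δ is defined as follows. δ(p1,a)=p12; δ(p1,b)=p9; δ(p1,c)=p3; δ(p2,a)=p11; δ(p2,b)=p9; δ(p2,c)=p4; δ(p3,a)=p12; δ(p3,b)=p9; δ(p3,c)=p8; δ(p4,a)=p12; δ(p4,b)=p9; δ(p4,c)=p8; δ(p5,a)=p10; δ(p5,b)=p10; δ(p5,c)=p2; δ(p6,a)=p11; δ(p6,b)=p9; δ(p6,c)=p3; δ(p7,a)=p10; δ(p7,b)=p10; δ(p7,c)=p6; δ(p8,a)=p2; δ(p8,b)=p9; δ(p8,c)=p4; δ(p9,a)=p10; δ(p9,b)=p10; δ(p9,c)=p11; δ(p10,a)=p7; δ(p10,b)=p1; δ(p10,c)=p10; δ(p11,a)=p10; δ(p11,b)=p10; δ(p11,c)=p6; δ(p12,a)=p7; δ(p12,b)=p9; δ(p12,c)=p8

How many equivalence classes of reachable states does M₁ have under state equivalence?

Every state is reachable, so we keep all 12.
Start with accepting vs non-accepting: {p1,p3,p4,p8} | {p2,p5,p6,p7,p9,p10,p11,p12}.
On input b, block {p2,p5,p6,p7,p9,p10,p11,p12} splits into {p2,p5,p6,p7,p9,p11,p12} and {p10}.
On input a, block {p2,p5,p6,p7,p9,p11,p12} splits into {p5,p7,p9,p11} and {p2,p6,p12}.
Refine {p5,p7,p9,p11} on symbol c: members go to different blocks, giving {p5,p7,p11} and {p9}.
Stable partition: {p1,p3,p4,p8} | {p5,p7,p11} | {p10} | {p2,p6,p12} | {p9} — 5 equivalence classes.

5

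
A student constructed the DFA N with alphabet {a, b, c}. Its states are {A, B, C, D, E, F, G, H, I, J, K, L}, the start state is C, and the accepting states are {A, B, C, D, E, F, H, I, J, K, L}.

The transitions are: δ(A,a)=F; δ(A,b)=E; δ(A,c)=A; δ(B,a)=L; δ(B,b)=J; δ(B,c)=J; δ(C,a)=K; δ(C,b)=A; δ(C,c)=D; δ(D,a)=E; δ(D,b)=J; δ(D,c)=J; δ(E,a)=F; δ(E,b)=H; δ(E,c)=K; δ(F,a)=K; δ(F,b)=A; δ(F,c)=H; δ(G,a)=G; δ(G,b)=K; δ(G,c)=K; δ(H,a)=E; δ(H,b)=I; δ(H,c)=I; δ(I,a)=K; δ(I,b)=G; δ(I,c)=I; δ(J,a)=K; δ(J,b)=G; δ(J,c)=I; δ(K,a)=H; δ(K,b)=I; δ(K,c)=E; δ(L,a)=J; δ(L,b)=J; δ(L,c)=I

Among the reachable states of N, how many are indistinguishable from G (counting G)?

States {B,L} cannot be reached from the start state, so discard them.
Start with accepting vs non-accepting: {A,C,D,E,F,H,I,J,K} | {G}.
Split {A,C,D,E,F,H,I,J,K} by δ(·,b) → {A,C,D,E,F,H,K} and {I,J}.
Refine {A,C,D,E,F,H,K} on symbol b: members go to different blocks, giving {A,C,E,F} and {D,H,K}.
Split {A,C,E,F} by δ(·,a) → {A,E} and {C,F}.
On input b, block {A,E} splits into {A} and {E}.
Split {D,H,K} by δ(·,a) → {D,H} and {K}.
The partition is now stable with 7 blocks: {A} | {G} | {I,J} | {D,H} | {C,F} | {E} | {K}.
State G belongs to the block {G}, which has 1 states.

1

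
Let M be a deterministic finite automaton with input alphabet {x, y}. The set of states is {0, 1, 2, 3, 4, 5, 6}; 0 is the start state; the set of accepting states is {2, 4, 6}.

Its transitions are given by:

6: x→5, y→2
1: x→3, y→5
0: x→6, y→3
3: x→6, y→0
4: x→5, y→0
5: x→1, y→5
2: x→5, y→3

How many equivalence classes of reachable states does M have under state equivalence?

First remove the unreachable states {4}; 6 states remain.
Start with accepting vs non-accepting: {2,6} | {0,1,3,5}.
On input y, block {2,6} splits into {2} and {6}.
Split {0,1,3,5} by δ(·,x) → {0,3} and {1,5}.
On input x, block {1,5} splits into {1} and {5}.
Stable partition: {2} | {0,3} | {6} | {1} | {5} — 5 equivalence classes.

5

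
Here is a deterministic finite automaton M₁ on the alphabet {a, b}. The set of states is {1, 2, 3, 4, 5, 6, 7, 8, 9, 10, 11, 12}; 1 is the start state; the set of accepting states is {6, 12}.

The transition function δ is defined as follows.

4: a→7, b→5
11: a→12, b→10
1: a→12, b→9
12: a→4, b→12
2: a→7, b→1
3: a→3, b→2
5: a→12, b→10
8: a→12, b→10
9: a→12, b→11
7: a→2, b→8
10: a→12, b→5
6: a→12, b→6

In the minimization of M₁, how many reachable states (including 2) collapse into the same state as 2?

First remove the unreachable states {3,6}; 10 states remain.
P0 = {12} | {1,2,4,5,7,8,9,10,11}.
On input a, block {1,2,4,5,7,8,9,10,11} splits into {1,5,8,9,10,11} and {2,4,7}.
Stable partition: {12} | {1,5,8,9,10,11} | {2,4,7} — 3 equivalence classes.
The equivalence class containing 2 is {2,4,7}, of size 3.

3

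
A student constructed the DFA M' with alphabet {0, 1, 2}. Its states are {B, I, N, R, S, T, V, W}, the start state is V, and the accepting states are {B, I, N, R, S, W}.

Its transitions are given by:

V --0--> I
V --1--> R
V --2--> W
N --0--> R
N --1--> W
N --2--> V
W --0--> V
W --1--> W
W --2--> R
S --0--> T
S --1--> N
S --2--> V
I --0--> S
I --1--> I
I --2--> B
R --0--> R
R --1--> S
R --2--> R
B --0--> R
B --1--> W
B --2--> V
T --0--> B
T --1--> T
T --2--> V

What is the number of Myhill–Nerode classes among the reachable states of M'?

7

Every state is reachable, so we keep all 8.
Start with accepting vs non-accepting: {B,I,N,R,S,W} | {T,V}.
Split {B,I,N,R,S,W} by δ(·,0) → {B,I,N,R} and {S,W}.
On input 0, block {B,I,N,R} splits into {B,N,R} and {I}.
Refine {B,N,R} on symbol 2: members go to different blocks, giving {B,N} and {R}.
Split {T,V} by δ(·,0) → {V} and {T}.
On input 0, block {S,W} splits into {W} and {S}.
The partition is now stable with 7 blocks: {B,N} | {V} | {W} | {I} | {R} | {T} | {S}.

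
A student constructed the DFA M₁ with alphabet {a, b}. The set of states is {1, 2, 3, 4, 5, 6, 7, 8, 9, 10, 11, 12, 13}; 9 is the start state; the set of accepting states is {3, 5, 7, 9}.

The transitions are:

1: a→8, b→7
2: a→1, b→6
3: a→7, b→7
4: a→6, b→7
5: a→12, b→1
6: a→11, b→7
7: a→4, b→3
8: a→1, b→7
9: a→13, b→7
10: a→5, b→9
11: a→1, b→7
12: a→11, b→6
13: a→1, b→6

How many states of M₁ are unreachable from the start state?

No path from 9 leads to 2, 5, 10, 12; the other 9 states are all reachable.

4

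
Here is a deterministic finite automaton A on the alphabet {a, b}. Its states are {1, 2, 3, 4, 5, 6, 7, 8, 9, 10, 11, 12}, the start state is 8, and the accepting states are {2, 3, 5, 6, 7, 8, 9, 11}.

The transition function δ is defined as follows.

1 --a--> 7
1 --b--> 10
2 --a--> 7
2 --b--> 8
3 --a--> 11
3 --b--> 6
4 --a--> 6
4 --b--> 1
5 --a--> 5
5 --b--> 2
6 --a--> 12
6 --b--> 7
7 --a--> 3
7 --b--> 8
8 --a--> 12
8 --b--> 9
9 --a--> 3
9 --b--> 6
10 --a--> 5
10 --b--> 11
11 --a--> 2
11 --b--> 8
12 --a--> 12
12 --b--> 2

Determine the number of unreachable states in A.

No path from 8 leads to 1, 4, 5, 10; the other 8 states are all reachable.

4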